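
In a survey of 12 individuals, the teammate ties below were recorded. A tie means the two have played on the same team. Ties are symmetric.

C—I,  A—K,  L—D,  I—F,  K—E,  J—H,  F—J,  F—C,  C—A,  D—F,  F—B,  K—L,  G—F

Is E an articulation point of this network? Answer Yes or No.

No

Even without E, every remaining node can still reach every other (the residual graph is connected), so E is not a cut vertex.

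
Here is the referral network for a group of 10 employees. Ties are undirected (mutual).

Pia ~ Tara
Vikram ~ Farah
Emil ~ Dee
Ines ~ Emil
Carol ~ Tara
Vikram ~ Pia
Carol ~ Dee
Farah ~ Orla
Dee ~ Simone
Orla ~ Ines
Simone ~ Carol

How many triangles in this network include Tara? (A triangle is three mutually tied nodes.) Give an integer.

0

Tara's neighbors are Carol and Pia, but none of them are tied to each other, so no triangle contains Tara.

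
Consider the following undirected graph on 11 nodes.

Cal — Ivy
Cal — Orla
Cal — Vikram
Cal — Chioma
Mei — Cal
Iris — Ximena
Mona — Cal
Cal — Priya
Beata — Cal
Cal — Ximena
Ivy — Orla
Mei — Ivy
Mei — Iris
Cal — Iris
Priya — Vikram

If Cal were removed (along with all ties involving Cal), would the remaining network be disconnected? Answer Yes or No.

Yes

Removing Cal leaves {Iris, Ivy, Mei, Orla, and Ximena} with no path to {Beata}, so the network splits into 5 components. Cal is a cut vertex.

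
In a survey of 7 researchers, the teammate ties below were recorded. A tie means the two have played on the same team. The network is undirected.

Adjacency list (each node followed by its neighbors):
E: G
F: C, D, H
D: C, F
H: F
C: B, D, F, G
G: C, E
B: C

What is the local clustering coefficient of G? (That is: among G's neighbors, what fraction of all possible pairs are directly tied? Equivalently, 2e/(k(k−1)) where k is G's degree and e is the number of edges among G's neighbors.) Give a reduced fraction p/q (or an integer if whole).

0

G's neighbors: C and E (k = 2).
Possible neighbor pairs: C(2,2) = 1. Edges among them: none → e = 0.
Clustering(G) = 0/1.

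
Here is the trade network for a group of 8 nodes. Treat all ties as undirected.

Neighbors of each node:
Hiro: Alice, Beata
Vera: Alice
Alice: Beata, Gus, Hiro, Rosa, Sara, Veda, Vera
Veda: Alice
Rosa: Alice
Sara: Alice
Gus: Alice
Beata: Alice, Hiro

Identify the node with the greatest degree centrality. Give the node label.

Degrees — Alice:7, Beata:2, Gus:1, Hiro:2, Rosa:1, Sara:1, Veda:1, Vera:1.
The maximum is 7, attained only by Alice.

Alice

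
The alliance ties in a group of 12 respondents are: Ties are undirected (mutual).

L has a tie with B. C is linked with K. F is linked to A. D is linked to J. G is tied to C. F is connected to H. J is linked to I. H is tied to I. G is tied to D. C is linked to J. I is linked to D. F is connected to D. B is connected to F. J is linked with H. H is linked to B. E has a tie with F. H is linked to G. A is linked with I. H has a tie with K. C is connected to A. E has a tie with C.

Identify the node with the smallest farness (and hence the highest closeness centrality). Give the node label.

H

Farness (sum of distances to all others) for each node — A:20, B:20, C:20, D:20, E:22, F:17, G:20, H:16, I:20, J:19, K:22, L:30.
The smallest farness is 16, for H, so H has the highest closeness.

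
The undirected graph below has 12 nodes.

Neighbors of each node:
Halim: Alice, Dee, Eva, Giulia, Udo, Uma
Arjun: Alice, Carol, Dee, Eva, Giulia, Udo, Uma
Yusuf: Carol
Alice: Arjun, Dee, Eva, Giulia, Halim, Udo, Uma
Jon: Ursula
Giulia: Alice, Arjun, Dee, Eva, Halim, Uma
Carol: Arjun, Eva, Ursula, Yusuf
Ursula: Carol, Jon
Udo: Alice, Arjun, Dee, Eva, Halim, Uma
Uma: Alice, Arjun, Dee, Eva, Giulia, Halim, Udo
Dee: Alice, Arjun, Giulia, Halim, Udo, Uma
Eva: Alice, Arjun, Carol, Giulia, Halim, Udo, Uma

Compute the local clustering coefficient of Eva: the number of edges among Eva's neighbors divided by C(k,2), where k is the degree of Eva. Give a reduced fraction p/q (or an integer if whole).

2/3

Eva's neighbors: Alice, Arjun, Carol, Giulia, Halim, Udo, and Uma (k = 7).
Possible neighbor pairs: C(7,2) = 21. Edges among them: Alice–Arjun, Alice–Giulia, Alice–Halim, Alice–Udo, Alice–Uma, Arjun–Carol, Arjun–Giulia, Arjun–Udo, Arjun–Uma, Giulia–Halim, Giulia–Uma, Halim–Udo, Halim–Uma, Udo–Uma → e = 14.
Clustering(Eva) = 14/21 = 2/3.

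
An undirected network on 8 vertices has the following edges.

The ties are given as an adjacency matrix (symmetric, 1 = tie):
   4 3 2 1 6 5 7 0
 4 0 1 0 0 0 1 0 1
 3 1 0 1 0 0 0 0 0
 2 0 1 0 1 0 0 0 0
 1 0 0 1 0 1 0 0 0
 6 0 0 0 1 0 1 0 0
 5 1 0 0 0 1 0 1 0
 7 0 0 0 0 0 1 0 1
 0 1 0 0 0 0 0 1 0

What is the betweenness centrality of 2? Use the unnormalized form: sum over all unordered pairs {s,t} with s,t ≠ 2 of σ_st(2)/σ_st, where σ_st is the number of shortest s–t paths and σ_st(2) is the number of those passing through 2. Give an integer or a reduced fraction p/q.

Pairs whose geodesics pass through 2 — 4–1: 1/2; 3–1: 1; 3–6: 1/2; 1–0: 1/3.
All other pairs contribute 0.
Summing the contributions gives betweenness(2) = 7/3.

7/3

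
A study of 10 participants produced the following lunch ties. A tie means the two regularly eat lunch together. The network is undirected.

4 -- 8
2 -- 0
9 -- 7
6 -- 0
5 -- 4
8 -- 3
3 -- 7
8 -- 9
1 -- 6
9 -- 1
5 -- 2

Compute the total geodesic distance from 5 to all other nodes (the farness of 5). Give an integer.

Distances from 5: 0:2, 1:4, 2:1, 3:3, 4:1, 6:3, 7:4, 8:2, 9:3.
Sum = 2 + 4 + 1 + 3 + 1 + 3 + 4 + 2 + 3 = 23.

23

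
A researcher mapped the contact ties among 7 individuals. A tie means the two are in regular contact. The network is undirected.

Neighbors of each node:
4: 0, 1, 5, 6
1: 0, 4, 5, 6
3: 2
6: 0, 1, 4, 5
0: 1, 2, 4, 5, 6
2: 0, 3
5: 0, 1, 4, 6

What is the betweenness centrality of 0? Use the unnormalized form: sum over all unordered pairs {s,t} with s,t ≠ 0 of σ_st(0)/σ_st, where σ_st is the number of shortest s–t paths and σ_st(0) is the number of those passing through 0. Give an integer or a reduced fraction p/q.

Pairs whose geodesics pass through 0 — 3–1: 1; 3–5: 1; 3–6: 1; 3–4: 1; 2–1: 1; 2–5: 1; 2–6: 1; 2–4: 1.
All other pairs contribute 0.
Summing the contributions gives betweenness(0) = 8.

8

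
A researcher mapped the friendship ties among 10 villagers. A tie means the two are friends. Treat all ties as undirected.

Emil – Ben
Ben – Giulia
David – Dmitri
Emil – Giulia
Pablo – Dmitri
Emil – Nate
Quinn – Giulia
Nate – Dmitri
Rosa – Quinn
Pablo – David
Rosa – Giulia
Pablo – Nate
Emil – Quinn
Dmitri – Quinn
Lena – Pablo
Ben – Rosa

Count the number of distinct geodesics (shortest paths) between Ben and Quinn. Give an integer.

The shortest distance is 2. The length-2 paths are: Ben–Giulia–Quinn; Ben–Emil–Quinn; Ben–Rosa–Quinn.
That gives 3 distinct shortest paths.

3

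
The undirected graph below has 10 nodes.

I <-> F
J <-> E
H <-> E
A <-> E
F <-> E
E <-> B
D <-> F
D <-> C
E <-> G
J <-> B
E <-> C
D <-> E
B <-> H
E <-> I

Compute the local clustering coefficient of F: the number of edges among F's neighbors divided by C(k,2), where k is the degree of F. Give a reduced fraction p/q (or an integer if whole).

F's neighbors: D, E, and I (k = 3).
Possible neighbor pairs: C(3,2) = 3. Edges among them: D–E, E–I → e = 2.
Clustering(F) = 2/3.

2/3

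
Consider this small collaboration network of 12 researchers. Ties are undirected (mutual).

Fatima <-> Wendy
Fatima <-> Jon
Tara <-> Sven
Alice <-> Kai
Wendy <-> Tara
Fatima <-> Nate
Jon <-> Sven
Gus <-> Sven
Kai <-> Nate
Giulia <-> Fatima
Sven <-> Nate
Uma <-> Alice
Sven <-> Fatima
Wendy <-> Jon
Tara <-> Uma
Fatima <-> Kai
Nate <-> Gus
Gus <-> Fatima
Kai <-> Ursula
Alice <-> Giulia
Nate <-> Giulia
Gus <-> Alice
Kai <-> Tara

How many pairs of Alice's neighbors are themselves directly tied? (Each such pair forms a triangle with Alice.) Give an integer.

0

Alice's neighbors are Giulia, Gus, Kai, and Uma, but none of them are tied to each other, so no triangle contains Alice.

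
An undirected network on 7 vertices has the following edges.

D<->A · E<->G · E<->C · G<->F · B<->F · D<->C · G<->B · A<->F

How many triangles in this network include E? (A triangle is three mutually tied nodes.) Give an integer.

E's neighbors are C and G, but none of them are tied to each other, so no triangle contains E.

0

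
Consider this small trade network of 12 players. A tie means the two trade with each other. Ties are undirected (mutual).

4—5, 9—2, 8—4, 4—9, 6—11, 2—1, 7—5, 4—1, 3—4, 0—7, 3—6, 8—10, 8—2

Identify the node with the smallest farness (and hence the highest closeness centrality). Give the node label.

Farness (sum of distances to all others) for each node — 0:43, 1:27, 2:31, 3:25, 4:19, 5:25, 6:33, 7:33, 8:25, 9:27, 10:35, 11:43.
The smallest farness is 19, for 4, so 4 has the highest closeness.

4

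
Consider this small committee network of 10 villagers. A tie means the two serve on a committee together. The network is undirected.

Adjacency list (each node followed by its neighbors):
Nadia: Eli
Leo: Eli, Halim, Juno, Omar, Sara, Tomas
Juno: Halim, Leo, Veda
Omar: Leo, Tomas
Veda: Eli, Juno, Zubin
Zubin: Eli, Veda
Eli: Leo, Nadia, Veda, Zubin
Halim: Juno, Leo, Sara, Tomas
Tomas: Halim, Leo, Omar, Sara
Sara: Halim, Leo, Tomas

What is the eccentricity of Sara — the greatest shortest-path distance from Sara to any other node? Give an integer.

Distances from Sara: Eli:2, Halim:1, Juno:2, Leo:1, Nadia:3, Omar:2, Tomas:1, Veda:3, Zubin:3.
The largest is 3 (to Veda, Zubin, and Nadia), so the eccentricity of Sara is 3.

3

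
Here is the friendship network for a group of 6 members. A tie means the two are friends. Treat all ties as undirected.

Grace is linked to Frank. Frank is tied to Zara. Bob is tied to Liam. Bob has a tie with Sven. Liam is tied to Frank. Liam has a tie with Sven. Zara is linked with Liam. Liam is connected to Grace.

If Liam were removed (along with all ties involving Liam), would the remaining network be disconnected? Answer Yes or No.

Removing Liam leaves {Frank, Grace, and Zara} with no path to {Bob and Sven}, so the network splits into 2 components. Liam is a cut vertex.

Yes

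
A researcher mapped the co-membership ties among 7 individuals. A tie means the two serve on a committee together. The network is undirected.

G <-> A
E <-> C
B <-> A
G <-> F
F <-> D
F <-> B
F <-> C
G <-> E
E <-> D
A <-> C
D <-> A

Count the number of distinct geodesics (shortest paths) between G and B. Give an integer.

The shortest distance is 2. The length-2 paths are: G–F–B; G–A–B.
That gives 2 distinct shortest paths.

2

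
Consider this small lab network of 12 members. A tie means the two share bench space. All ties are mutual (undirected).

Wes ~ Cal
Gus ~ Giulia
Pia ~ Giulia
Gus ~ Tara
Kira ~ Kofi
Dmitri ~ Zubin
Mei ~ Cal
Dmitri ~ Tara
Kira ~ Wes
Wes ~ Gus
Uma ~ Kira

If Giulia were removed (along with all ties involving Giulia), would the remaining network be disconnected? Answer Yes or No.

Removing Giulia leaves {Cal, Dmitri, Gus, Kira, Kofi, Mei, Tara, Uma, Wes, and Zubin} with no path to {Pia}, so the network splits into 2 components. Giulia is a cut vertex.

Yes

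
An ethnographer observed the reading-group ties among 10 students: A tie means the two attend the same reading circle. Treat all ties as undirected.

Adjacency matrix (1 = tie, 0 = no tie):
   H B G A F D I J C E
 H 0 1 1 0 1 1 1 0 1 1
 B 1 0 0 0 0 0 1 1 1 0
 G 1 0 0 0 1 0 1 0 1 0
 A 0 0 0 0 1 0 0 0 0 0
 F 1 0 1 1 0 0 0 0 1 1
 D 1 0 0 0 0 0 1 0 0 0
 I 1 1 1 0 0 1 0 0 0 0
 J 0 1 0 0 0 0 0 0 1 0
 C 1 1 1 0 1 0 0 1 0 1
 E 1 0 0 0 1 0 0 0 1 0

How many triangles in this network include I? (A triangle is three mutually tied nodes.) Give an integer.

I's neighbors: B, D, G, and H.
Neighbor pairs that are themselves tied: I–B–H; I–D–H; I–G–H. Each forms one triangle with I, for 3 in total.

3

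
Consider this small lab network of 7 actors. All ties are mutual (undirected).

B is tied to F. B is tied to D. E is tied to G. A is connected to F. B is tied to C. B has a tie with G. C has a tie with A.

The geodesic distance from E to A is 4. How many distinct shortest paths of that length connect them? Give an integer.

The shortest distance is 4. The length-4 paths are: E–G–B–C–A; E–G–B–F–A.
That gives 2 distinct shortest paths.

2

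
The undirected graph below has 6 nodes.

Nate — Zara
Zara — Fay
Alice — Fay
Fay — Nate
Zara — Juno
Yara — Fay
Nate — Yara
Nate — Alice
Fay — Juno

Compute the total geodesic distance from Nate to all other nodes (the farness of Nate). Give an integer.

6

Distances from Nate: Alice:1, Fay:1, Juno:2, Yara:1, Zara:1.
Sum = 1 + 1 + 2 + 1 + 1 = 6.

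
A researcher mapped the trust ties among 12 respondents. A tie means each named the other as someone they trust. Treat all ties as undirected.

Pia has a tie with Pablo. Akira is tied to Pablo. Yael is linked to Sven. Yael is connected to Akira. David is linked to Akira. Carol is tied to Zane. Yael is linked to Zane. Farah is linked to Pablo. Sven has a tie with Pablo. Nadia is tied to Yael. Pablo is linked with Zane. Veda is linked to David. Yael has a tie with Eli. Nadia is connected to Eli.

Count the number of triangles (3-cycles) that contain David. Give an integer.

David's neighbors are Akira and Veda, but none of them are tied to each other, so no triangle contains David.

0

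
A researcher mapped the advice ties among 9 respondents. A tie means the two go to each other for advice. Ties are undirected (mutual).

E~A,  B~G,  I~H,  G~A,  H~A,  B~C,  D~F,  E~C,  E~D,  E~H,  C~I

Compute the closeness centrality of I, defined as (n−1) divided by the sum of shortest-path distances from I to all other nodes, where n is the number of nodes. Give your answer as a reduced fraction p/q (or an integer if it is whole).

Distances from I: A:2, B:2, C:1, D:3, E:2, F:4, G:3, H:1. Sum = 18.
n = 9, so closeness = 8/18 = 4/9.

4/9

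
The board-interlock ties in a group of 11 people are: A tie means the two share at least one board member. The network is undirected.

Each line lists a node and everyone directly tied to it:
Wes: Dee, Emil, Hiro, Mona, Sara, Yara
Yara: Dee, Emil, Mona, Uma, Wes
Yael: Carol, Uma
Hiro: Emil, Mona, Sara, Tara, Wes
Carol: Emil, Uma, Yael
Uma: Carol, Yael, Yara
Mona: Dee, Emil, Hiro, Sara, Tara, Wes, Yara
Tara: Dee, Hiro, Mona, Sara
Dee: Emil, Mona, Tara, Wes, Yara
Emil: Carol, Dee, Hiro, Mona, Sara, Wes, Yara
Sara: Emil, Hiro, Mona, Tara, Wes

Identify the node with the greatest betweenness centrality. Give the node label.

Unnormalized betweenness of each node: Carol:37/6, Dee:25/12, Emil:77/6, Hiro:11/12, Mona:15/4, Sara:11/12, Tara:1/2, Uma:10/3, Wes:5/3, Yael:0, Yara:47/6.
Emil has the largest value, 77/6, making it the main broker — the node through which the most shortest paths run.

Emil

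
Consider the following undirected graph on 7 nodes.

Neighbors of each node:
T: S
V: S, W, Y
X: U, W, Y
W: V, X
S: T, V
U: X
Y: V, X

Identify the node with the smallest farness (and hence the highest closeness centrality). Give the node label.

V

Farness (sum of distances to all others) for each node — S:13, T:18, U:17, V:10, W:11, X:12, Y:11.
The smallest farness is 10, for V, so V has the highest closeness.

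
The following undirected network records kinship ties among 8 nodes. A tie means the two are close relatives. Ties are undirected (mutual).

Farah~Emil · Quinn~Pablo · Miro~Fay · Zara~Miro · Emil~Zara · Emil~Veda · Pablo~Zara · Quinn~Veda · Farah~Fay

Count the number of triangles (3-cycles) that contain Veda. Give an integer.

0

Veda's neighbors are Emil and Quinn, but none of them are tied to each other, so no triangle contains Veda.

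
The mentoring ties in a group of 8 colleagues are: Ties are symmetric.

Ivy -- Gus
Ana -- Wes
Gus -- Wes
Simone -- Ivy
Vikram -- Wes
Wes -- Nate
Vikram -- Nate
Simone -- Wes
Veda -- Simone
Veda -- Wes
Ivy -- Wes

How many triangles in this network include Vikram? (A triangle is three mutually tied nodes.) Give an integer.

Vikram's neighbors: Nate and Wes.
Neighbor pairs that are themselves tied: Vikram–Nate–Wes. Each forms one triangle with Vikram, for 1 in total.

1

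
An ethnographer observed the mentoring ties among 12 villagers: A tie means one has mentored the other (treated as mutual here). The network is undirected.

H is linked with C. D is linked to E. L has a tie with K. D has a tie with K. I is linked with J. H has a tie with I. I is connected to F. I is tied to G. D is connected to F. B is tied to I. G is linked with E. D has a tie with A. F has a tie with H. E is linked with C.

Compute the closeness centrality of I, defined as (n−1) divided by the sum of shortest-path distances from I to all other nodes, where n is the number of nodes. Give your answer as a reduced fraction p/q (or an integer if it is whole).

11/21

Distances from I: A:3, B:1, C:2, D:2, E:2, F:1, G:1, H:1, J:1, K:3, L:4. Sum = 21.
n = 12, so closeness = 11/21.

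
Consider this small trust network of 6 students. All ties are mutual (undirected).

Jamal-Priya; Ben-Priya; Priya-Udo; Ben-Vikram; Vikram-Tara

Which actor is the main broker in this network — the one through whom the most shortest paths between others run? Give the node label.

Priya

Unnormalized betweenness of each node: Ben:6, Jamal:0, Priya:7, Tara:0, Udo:0, Vikram:4.
Priya has the largest value, 7, making it the main broker — the node through which the most shortest paths run.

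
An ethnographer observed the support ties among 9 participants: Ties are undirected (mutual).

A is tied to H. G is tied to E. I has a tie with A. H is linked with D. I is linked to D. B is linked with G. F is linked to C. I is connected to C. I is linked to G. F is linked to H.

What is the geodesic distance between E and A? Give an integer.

3

One shortest route is E – G – I – A, which uses 3 edges, and at distance 2 from E we only reach {B, I}, which does not include A. So d(E,A) = 3.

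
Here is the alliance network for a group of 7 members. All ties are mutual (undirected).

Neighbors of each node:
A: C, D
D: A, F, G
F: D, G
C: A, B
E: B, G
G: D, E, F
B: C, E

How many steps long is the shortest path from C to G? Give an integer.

One shortest route is C – B – E – G, which uses 3 edges, and at distance 2 from C we only reach {D, E}, which does not include G. So d(C,G) = 3.

3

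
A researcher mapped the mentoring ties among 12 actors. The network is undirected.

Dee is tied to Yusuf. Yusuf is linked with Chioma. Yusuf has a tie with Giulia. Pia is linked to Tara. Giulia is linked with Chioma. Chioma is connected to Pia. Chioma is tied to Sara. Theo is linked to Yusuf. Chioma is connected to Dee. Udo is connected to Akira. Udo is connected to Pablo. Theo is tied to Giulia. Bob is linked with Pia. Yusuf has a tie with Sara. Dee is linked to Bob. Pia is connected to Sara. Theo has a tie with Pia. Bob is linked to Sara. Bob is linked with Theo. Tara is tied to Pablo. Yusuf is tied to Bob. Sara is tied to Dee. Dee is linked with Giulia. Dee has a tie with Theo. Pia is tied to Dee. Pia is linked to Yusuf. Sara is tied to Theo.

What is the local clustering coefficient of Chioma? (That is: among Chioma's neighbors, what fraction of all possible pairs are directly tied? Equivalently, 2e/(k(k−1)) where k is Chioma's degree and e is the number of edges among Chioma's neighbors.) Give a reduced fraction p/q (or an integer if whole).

4/5

Chioma's neighbors: Dee, Giulia, Pia, Sara, and Yusuf (k = 5).
Possible neighbor pairs: C(5,2) = 10. Edges among them: Dee–Giulia, Dee–Pia, Dee–Sara, Dee–Yusuf, Giulia–Yusuf, Pia–Sara, Pia–Yusuf, Sara–Yusuf → e = 8.
Clustering(Chioma) = 8/10 = 4/5.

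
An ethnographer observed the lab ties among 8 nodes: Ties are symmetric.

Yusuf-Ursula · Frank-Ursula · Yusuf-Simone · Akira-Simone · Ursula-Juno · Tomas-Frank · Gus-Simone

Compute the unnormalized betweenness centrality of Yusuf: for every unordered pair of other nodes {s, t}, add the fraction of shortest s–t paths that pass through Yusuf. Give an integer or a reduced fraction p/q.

12

Pairs whose geodesics pass through Yusuf — Gus–Juno: 1; Gus–Frank: 1; Gus–Tomas: 1; Gus–Ursula: 1; Juno–Akira: 1; Juno–Simone: 1; Akira–Frank: 1; Akira–Tomas: 1; Akira–Ursula: 1; Frank–Simone: 1; Tomas–Simone: 1; Simone–Ursula: 1.
All other pairs contribute 0.
Summing the contributions gives betweenness(Yusuf) = 12.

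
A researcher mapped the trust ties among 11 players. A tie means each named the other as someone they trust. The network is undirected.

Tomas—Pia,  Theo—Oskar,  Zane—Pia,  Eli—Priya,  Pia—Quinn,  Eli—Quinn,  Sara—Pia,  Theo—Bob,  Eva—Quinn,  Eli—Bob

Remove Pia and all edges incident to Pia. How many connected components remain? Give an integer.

4

Without Pia, the remaining ties split the others into: {Sara}; {Bob, Eli, Eva, Oskar, Priya, Quinn, Theo}; {Tomas}; {Zane}.
That's 4 separate components.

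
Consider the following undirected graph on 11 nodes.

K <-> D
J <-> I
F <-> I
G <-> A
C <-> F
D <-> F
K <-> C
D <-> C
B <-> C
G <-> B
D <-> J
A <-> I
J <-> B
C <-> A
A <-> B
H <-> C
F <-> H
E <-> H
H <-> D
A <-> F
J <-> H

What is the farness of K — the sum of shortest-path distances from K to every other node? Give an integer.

21

Distances from K: A:2, B:2, C:1, D:1, E:3, F:2, G:3, H:2, I:3, J:2.
Sum = 2 + 2 + 1 + 1 + 3 + 2 + 3 + 2 + 3 + 2 = 21.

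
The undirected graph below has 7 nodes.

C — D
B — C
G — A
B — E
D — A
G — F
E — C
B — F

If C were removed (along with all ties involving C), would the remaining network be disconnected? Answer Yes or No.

No

Even without C, every remaining node can still reach every other (the residual graph is connected), so C is not a cut vertex.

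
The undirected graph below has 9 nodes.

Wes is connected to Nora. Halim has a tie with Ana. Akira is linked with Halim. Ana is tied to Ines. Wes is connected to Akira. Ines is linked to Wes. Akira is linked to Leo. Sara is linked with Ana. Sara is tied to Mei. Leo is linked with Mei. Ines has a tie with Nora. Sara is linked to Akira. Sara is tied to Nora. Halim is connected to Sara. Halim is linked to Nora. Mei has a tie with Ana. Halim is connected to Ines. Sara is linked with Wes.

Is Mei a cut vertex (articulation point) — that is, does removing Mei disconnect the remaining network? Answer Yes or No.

No

Even without Mei, every remaining node can still reach every other (the residual graph is connected), so Mei is not a cut vertex.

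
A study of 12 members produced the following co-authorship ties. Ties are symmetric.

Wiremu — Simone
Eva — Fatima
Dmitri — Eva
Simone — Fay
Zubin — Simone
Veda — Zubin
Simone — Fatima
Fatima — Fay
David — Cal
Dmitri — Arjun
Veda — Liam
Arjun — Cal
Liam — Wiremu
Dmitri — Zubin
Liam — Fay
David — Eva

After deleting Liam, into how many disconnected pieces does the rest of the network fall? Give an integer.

1

Liam's neighbors (Fay, Veda, and Wiremu) remain reachable from one another through other ties, so the rest of the network stays in one piece.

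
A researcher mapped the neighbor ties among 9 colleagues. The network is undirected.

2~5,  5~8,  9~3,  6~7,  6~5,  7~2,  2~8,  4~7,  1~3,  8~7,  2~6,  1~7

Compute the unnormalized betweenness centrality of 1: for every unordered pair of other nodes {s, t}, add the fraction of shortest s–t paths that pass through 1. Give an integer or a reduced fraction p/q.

Pairs whose geodesics pass through 1 — 9–7: 1; 9–8: 1; 9–4: 1; 9–5: 3/3; 9–2: 1; 9–6: 1; 3–7: 1; 3–8: 1; 3–4: 1; 3–5: 3/3; 3–2: 1; 3–6: 1.
All other pairs contribute 0.
Summing the contributions gives betweenness(1) = 12.

12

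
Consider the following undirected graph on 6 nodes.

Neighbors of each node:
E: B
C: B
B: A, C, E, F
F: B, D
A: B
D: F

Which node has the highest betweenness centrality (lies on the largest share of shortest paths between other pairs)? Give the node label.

Unnormalized betweenness of each node: A:0, B:9, C:0, D:0, E:0, F:4.
B has the largest value, 9, making it the main broker — the node through which the most shortest paths run.

B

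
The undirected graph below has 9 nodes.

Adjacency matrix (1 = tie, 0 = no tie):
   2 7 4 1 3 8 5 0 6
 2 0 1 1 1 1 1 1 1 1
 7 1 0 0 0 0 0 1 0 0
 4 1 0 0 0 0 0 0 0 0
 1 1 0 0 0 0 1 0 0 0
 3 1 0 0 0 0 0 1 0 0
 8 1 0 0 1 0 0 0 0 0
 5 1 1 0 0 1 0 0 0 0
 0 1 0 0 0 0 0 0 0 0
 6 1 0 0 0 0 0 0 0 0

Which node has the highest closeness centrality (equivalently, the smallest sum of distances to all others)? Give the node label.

2

Farness (sum of distances to all others) for each node — 0:15, 1:14, 2:8, 3:14, 4:15, 5:13, 6:15, 7:14, 8:14.
The smallest farness is 8, for 2, so 2 has the highest closeness.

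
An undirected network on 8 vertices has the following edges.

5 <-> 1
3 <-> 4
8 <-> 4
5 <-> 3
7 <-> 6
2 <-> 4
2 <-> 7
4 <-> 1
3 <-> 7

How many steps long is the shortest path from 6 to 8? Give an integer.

One shortest route is 6 – 7 – 3 – 4 – 8, which uses 4 edges, and at distance 3 from 6 we only reach {4, 5}, which does not include 8. So d(6,8) = 4.

4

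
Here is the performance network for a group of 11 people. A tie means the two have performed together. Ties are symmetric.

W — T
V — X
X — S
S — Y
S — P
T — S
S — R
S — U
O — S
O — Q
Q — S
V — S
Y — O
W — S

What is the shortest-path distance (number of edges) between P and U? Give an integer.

2

One shortest route is P – S – U, which uses 2 edges, and P and U are not directly tied, so nothing shorter exists. So d(P,U) = 2.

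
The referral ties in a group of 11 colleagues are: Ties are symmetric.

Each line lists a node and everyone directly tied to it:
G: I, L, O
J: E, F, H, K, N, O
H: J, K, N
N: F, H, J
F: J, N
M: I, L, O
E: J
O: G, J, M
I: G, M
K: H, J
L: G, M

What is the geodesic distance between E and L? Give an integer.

4

One shortest route is E – J – O – G – L, which uses 4 edges, and at distance 3 from E we only reach {G, M}, which does not include L. So d(E,L) = 4.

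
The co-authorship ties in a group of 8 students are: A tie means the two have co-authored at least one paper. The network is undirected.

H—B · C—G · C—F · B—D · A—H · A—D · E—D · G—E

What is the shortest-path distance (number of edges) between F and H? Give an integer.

One shortest route is F – C – G – E – D – B – H, which uses 6 edges, and at distance 5 from F we only reach {A, B}, which does not include H. So d(F,H) = 6.

6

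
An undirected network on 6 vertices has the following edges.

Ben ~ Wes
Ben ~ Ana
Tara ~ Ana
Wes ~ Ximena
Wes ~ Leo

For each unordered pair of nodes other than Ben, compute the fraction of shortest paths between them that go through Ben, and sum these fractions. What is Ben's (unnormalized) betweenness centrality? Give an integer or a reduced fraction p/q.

Pairs whose geodesics pass through Ben — Ximena–Ana: 1; Ximena–Tara: 1; Wes–Ana: 1; Wes–Tara: 1; Ana–Leo: 1; Leo–Tara: 1.
All other pairs contribute 0.
Summing the contributions gives betweenness(Ben) = 6.

6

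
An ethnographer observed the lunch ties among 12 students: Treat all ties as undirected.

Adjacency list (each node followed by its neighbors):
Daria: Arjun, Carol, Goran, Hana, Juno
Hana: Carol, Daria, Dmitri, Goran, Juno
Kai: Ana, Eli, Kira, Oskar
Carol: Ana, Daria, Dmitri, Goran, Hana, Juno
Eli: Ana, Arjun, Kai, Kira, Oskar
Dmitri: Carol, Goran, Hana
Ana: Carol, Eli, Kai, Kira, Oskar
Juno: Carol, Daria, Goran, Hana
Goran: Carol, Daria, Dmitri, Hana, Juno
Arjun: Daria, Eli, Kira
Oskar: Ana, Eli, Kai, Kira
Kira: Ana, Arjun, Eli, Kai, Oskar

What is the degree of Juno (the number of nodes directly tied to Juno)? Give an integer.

4

Juno is directly tied to Carol, Daria, Goran, and Hana. That is 4 neighbors, so the degree of Juno is 4.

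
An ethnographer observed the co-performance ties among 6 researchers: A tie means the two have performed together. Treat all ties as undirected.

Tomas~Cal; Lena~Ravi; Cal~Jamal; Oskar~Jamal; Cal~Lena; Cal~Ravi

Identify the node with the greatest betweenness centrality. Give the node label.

Unnormalized betweenness of each node: Cal:8, Jamal:4, Lena:0, Oskar:0, Ravi:0, Tomas:0.
Cal has the largest value, 8, making it the main broker — the node through which the most shortest paths run.

Cal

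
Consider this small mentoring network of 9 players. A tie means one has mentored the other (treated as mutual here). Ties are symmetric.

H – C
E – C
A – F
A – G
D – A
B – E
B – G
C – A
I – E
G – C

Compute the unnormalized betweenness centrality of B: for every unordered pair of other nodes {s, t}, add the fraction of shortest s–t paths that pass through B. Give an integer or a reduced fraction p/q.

Pairs whose geodesics pass through B — I–G: 1/2; E–G: 1/2.
All other pairs contribute 0.
Summing the contributions gives betweenness(B) = 1.

1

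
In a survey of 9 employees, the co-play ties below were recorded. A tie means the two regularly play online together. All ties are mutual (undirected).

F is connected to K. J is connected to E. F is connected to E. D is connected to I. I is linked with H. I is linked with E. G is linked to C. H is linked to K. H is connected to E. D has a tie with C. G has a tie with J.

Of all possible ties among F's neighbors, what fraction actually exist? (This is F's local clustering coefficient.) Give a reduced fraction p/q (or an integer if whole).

0

F's neighbors: E and K (k = 2).
Possible neighbor pairs: C(2,2) = 1. Edges among them: none → e = 0.
Clustering(F) = 0/1.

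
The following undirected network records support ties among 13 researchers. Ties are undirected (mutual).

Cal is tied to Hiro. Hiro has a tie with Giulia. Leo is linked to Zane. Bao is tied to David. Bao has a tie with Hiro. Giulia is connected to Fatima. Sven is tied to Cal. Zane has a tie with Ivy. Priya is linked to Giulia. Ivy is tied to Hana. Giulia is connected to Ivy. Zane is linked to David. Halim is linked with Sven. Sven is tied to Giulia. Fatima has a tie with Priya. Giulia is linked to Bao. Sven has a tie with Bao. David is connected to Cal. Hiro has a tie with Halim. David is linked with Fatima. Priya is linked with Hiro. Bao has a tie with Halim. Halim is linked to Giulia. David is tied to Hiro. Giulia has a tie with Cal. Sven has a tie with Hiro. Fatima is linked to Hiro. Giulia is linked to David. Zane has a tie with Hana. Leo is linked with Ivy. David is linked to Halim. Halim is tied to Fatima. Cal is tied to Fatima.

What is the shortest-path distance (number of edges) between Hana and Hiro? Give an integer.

3

One shortest route is Hana – Ivy – Giulia – Hiro, which uses 3 edges, and at distance 2 from Hana we only reach {David, Giulia, Leo}, which does not include Hiro. So d(Hana,Hiro) = 3.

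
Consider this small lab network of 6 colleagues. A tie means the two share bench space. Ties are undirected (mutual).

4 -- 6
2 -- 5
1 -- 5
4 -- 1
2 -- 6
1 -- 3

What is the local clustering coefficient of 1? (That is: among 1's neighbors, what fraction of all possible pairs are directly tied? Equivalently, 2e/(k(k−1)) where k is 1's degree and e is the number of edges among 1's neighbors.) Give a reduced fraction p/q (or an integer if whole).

1's neighbors: 3, 4, and 5 (k = 3).
Possible neighbor pairs: C(3,2) = 3. Edges among them: none → e = 0.
Clustering(1) = 0/3 = 0.

0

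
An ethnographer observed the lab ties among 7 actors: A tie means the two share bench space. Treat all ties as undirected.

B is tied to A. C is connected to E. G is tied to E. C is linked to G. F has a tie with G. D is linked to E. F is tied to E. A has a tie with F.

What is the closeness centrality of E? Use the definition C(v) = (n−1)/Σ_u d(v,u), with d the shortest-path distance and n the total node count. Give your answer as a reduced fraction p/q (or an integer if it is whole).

2/3

Distances from E: A:2, B:3, C:1, D:1, F:1, G:1. Sum = 9.
n = 7, so closeness = 6/9 = 2/3.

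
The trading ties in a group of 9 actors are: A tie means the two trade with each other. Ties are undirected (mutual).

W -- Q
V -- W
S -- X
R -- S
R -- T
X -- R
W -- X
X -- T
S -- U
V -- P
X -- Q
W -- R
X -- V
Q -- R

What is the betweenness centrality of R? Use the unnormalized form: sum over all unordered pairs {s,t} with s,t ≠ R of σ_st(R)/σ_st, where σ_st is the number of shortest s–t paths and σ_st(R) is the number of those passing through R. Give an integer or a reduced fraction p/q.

4

Pairs whose geodesics pass through R — Q–U: 1/2; Q–T: 1/2; Q–S: 1/2; U–T: 1/2; U–W: 1/2; T–W: 1/2; T–S: 1/2; W–S: 1/2.
All other pairs contribute 0.
Summing the contributions gives betweenness(R) = 4.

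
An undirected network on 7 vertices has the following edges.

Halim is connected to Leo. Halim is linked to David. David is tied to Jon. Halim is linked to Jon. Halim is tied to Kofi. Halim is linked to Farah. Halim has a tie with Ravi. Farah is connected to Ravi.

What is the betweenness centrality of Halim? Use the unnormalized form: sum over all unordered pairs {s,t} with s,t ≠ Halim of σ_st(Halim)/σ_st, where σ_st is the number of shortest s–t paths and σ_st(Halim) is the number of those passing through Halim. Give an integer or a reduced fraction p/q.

13

Pairs whose geodesics pass through Halim — Farah–Leo: 1; Farah–David: 1; Farah–Kofi: 1; Farah–Jon: 1; Leo–David: 1; Leo–Ravi: 1; Leo–Kofi: 1; Leo–Jon: 1; David–Ravi: 1; David–Kofi: 1; Ravi–Kofi: 1; Ravi–Jon: 1; Kofi–Jon: 1.
All other pairs contribute 0.
Summing the contributions gives betweenness(Halim) = 13.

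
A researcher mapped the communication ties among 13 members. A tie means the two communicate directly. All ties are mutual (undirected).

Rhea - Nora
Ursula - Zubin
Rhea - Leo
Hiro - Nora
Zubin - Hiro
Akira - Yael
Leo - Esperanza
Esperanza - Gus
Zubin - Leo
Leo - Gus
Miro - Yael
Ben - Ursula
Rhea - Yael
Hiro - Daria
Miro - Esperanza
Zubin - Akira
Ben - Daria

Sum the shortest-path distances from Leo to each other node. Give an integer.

22

Distances from Leo: Akira:2, Ben:3, Daria:3, Esperanza:1, Gus:1, Hiro:2, Miro:2, Nora:2, Rhea:1, Ursula:2, Yael:2, Zubin:1.
Sum = 2 + 3 + 3 + 1 + 1 + 2 + 2 + 2 + 1 + 2 + 2 + 1 = 22.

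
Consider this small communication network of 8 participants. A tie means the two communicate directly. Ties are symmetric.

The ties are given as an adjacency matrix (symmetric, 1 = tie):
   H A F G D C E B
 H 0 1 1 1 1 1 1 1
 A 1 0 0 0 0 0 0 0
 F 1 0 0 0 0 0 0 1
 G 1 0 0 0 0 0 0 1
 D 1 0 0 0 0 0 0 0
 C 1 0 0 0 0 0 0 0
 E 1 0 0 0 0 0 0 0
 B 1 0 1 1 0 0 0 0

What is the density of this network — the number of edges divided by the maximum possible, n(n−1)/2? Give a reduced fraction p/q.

There are 9 edges and 8 nodes, so the maximum possible is C(8,2) = 28.
Density = 9/28.

9/28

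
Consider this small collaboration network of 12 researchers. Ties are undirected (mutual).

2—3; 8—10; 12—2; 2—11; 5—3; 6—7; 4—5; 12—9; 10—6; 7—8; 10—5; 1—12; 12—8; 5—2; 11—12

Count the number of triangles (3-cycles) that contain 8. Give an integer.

0

8's neighbors are 7, 10, and 12, but none of them are tied to each other, so no triangle contains 8.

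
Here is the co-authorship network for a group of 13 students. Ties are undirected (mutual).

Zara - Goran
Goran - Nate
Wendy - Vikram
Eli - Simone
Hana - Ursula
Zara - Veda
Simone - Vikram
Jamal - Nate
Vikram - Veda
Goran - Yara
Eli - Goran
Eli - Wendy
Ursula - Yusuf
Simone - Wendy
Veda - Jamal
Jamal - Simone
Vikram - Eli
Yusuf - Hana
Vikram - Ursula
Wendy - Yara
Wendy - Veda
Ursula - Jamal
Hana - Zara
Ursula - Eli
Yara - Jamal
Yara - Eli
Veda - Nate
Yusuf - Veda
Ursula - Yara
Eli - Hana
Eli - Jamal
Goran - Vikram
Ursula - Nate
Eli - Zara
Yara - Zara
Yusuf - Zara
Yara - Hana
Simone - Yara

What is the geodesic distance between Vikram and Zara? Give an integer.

One shortest route is Vikram – Veda – Zara, which uses 2 edges, and Vikram and Zara are not directly tied, so nothing shorter exists. So d(Vikram,Zara) = 2.

2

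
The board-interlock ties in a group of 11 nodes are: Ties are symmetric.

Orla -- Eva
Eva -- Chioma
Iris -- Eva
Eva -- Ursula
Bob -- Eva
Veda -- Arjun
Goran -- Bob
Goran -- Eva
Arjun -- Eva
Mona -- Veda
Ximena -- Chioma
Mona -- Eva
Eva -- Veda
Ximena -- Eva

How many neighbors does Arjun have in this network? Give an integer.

Arjun is directly tied to Eva and Veda. That is 2 neighbors, so the degree of Arjun is 2.

2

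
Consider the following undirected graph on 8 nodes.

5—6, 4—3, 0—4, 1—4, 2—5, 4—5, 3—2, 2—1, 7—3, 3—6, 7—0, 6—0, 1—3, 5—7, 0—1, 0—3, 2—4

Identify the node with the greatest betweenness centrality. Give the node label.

Unnormalized betweenness of each node: 0:2, 1:1/3, 2:3/4, 3:10/3, 4:17/12, 5:2, 6:7/12, 7:7/12.
3 has the largest value, 10/3, making it the main broker — the node through which the most shortest paths run.

3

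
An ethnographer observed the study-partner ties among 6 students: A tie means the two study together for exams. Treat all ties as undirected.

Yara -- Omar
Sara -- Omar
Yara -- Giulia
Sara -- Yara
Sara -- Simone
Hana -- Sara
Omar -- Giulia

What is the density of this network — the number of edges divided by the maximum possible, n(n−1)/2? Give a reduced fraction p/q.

There are 7 edges and 6 nodes, so the maximum possible is C(6,2) = 15.
Density = 7/15.

7/15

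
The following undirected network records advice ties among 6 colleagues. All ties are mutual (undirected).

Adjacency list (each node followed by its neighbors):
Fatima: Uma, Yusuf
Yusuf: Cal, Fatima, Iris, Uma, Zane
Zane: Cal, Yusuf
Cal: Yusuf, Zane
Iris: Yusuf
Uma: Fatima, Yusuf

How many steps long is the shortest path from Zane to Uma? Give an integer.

2

One shortest route is Zane – Yusuf – Uma, which uses 2 edges, and Zane and Uma are not directly tied, so nothing shorter exists. So d(Zane,Uma) = 2.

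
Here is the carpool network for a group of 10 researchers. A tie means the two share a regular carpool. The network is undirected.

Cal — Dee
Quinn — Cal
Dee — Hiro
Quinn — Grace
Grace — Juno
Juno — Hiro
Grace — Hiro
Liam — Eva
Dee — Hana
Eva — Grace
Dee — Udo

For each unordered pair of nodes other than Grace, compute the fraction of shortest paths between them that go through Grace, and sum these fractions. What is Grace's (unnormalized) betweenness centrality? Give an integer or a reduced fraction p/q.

33/2

Pairs whose geodesics pass through Grace — Dee–Liam: 1; Dee–Eva: 1; Udo–Liam: 1; Udo–Eva: 1; Juno–Liam: 1; Juno–Cal: 1/2; Juno–Quinn: 1; Juno–Eva: 1; Liam–Cal: 1; Liam–Quinn: 1; Liam–Hiro: 1; Liam–Hana: 1; Cal–Eva: 1; Quinn–Hiro: 1 … (+3 more pairs).
All other pairs contribute 0.
Summing the contributions gives betweenness(Grace) = 33/2.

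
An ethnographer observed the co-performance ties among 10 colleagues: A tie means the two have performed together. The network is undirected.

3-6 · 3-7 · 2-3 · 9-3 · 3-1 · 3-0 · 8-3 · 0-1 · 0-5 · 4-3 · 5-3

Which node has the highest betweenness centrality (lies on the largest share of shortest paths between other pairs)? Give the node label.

3

Unnormalized betweenness of each node: 0:1/2, 1:0, 2:0, 3:67/2, 4:0, 5:0, 6:0, 7:0, 8:0, 9:0.
3 has the largest value, 67/2, making it the main broker — the node through which the most shortest paths run.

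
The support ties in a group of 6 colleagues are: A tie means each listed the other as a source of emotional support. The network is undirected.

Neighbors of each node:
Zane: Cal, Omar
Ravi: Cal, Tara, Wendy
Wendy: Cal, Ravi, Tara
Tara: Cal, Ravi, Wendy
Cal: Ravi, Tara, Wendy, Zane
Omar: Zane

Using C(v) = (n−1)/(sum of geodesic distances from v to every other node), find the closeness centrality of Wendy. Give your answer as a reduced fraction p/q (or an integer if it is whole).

Distances from Wendy: Cal:1, Omar:3, Ravi:1, Tara:1, Zane:2. Sum = 8.
n = 6, so closeness = 5/8.

5/8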